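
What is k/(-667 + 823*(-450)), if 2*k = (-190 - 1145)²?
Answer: -1782225/742034 ≈ -2.4018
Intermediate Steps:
k = 1782225/2 (k = (-190 - 1145)²/2 = (½)*(-1335)² = (½)*1782225 = 1782225/2 ≈ 8.9111e+5)
k/(-667 + 823*(-450)) = 1782225/(2*(-667 + 823*(-450))) = 1782225/(2*(-667 - 370350)) = (1782225/2)/(-371017) = (1782225/2)*(-1/371017) = -1782225/742034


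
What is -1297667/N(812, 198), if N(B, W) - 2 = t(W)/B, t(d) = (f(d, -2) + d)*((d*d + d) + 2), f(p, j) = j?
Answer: -37632343/275886 ≈ -136.41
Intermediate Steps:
t(d) = (-2 + d)*(2 + d + d²) (t(d) = (-2 + d)*((d*d + d) + 2) = (-2 + d)*((d² + d) + 2) = (-2 + d)*((d + d²) + 2) = (-2 + d)*(2 + d + d²))
N(B, W) = 2 + (-4 + W³ - W²)/B
-1297667/N(812, 198) = -1297667*812/(-4 + 198³ - 1*198² + 2*812) = -1297667*812/(-4 + 7762392 - 1*39204 + 1624) = -1297667*812/(-4 + 7762392 - 39204 + 1624) = -1297667/((1/812)*7724808) = -1297667/275886/29 = -1297667*29/275886 = -37632343/275886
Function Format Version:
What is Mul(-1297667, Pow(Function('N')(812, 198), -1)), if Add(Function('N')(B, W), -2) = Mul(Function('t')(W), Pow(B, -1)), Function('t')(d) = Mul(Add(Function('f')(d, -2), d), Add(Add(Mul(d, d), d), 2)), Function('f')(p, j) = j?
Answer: Rational(-37632343, 275886) ≈ -136.41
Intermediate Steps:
Function('t')(d) = Mul(Add(-2, d), Add(2, d, Pow(d, 2))) (Function('t')(d) = Mul(Add(-2, d), Add(Add(Mul(d, d), d), 2)) = Mul(Add(-2, d), Add(Add(Pow(d, 2), d), 2)) = Mul(Add(-2, d), Add(Add(d, Pow(d, 2)), 2)) = Mul(Add(-2, d), Add(2, d, Pow(d, 2))))
Function('N')(B, W) = Add(2, Mul(Pow(B, -1), Add(-4, Pow(W, 3), Mul(-1, Pow(W, 2))))) (Function('N')(B, W) = Add(2, Mul(Add(-4, Pow(W, 3), Mul(-1, Pow(W, 2))), Pow(B, -1))) = Add(2, Mul(Pow(B, -1), Add(-4, Pow(W, 3), Mul(-1, Pow(W, 2))))))
Mul(-1297667, Pow(Function('N')(812, 198), -1)) = Mul(-1297667, Pow(Mul(Pow(812, -1), Add(-4, Pow(198, 3), Mul(-1, Pow(198, 2)), Mul(2, 812))), -1)) = Mul(-1297667, Pow(Mul(Rational(1, 812), Add(-4, 7762392, Mul(-1, 39204), 1624)), -1)) = Mul(-1297667, Pow(Mul(Rational(1, 812), Add(-4, 7762392, -39204, 1624)), -1)) = Mul(-1297667, Pow(Mul(Rational(1, 812), 7724808), -1)) = Mul(-1297667, Pow(Rational(275886, 29), -1)) = Mul(-1297667, Rational(29, 275886)) = Rational(-37632343, 275886)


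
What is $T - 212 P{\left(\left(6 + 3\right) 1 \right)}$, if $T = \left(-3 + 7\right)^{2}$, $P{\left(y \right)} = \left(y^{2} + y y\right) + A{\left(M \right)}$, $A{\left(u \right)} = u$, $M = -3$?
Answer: $-33692$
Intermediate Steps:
$P{\left(y \right)} = -3 + 2 y^{2}$ ($P{\left(y \right)} = \left(y^{2} + y y\right) - 3 = \left(y^{2} + y^{2}\right) - 3 = 2 y^{2} - 3 = -3 + 2 y^{2}$)
$T = 16$ ($T = 4^{2} = 16$)
$T - 212 P{\left(\left(6 + 3\right) 1 \right)} = 16 - 212 \left(-3 + 2 \left(\left(6 + 3\right) 1\right)^{2}\right) = 16 - 212 \left(-3 + 2 \left(9 \cdot 1\right)^{2}\right) = 16 - 212 \left(-3 + 2 \cdot 9^{2}\right) = 16 - 212 \left(-3 + 2 \cdot 81\right) = 16 - 212 \left(-3 + 162\right) = 16 - 33708 = -33692$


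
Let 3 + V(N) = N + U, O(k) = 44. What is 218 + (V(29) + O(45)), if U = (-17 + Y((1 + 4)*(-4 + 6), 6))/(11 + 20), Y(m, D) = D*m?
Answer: 8971/31 ≈ 289.39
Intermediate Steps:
U = 43/31 (U = (-17 + 6*((1 + 4)*(-4 + 6)))/(11 + 20) = (-17 + 6*(5*2))/31 = (-17 + 6*10)*(1/31) = (-17 + 60)*(1/31) = 43*(1/31) = 43/31 ≈ 1.3871)
V(N) = -50/31 + N (V(N) = -3 + (N + 43/31) = -3 + (43/31 + N) = -50/31 + N)
218 + (V(29) + O(45)) = 218 + ((-50/31 + 29) + 44) = 218 + (849/31 + 44) = 218 + 2213/31 = 8971/31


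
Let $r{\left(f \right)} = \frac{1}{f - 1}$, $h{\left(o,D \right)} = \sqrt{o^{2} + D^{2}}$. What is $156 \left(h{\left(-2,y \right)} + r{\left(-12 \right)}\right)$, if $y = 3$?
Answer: $-12 + 156 \sqrt{13} \approx 550.47$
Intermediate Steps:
$h{\left(o,D \right)} = \sqrt{D^{2} + o^{2}}$
$r{\left(f \right)} = \frac{1}{-1 + f}$
$156 \left(h{\left(-2,y \right)} + r{\left(-12 \right)}\right) = 156 \left(\sqrt{3^{2} + \left(-2\right)^{2}} + \frac{1}{-1 - 12}\right) = 156 \left(\sqrt{9 + 4} + \frac{1}{-13}\right) = 156 \left(\sqrt{13} - \frac{1}{13}\right) = 156 \left(- \frac{1}{13} + \sqrt{13}\right) = -12 + 156 \sqrt{13}$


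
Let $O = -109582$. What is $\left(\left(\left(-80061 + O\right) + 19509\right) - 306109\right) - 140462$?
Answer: $-616705$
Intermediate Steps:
$\left(\left(\left(-80061 + O\right) + 19509\right) - 306109\right) - 140462 = \left(\left(\left(-80061 - 109582\right) + 19509\right) - 306109\right) - 140462 = \left(\left(-189643 + 19509\right) - 306109\right) - 140462 = \left(-170134 - 306109\right) - 140462 = -476243 - 140462 = -616705$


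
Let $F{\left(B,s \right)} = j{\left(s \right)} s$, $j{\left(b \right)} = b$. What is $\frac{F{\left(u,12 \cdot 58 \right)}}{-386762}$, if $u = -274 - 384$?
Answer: $- \frac{242208}{193381} \approx -1.2525$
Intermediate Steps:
$u = -658$
$F{\left(B,s \right)} = s^{2}$ ($F{\left(B,s \right)} = s s = s^{2}$)
$\frac{F{\left(u,12 \cdot 58 \right)}}{-386762} = \frac{\left(12 \cdot 58\right)^{2}}{-386762} = 696^{2} \left(- \frac{1}{386762}\right) = 484416 \left(- \frac{1}{386762}\right) = - \frac{242208}{193381}$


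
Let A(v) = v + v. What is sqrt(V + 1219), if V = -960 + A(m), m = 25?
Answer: sqrt(309) ≈ 17.578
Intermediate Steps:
A(v) = 2*v
V = -910 (V = -960 + 2*25 = -960 + 50 = -910)
sqrt(V + 1219) = sqrt(-910 + 1219) = sqrt(309)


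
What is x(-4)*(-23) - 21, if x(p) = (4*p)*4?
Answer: 1451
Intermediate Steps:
x(p) = 16*p
x(-4)*(-23) - 21 = (16*(-4))*(-23) - 21 = -64*(-23) - 21 = 1472 - 21 = 1451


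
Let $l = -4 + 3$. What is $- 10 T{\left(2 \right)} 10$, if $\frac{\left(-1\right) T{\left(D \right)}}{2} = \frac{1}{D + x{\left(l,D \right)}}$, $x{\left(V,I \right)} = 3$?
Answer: $40$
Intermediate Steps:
$l = -1$
$T{\left(D \right)} = - \frac{2}{3 + D}$ ($T{\left(D \right)} = - \frac{2}{D + 3} = - \frac{2}{3 + D}$)
$- 10 T{\left(2 \right)} 10 = - 10 \left(- \frac{2}{3 + 2}\right) 10 = - 10 \left(- \frac{2}{5}\right) 10 = - 10 \left(\left(-2\right) \frac{1}{5}\right) 10 = \left(-10\right) \left(- \frac{2}{5}\right) 10 = 4 \cdot 10 = 40$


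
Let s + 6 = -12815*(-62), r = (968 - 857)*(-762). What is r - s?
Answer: -879106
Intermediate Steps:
r = -84582 (r = 111*(-762) = -84582)
s = 794524 (s = -6 - 12815*(-62) = -6 + 794530 = 794524)
r - s = -84582 - 1*794524 = -84582 - 794524 = -879106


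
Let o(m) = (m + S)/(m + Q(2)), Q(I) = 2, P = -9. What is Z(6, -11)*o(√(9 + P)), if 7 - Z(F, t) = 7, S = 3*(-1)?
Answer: 0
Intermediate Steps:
S = -3
o(m) = (-3 + m)/(2 + m) (o(m) = (m - 3)/(m + 2) = (-3 + m)/(2 + m))
Z(F, t) = 0 (Z(F, t) = 7 - 1*7 = 7 - 7 = 0)
Z(6, -11)*o(√(9 + P)) = 0*((-3 + √(9 - 9))/(2 + √(9 - 9))) = 0*((-3 + √0)/(2 + √0)) = 0*((-3 + 0)/(2 + 0)) = 0*(-3/2) = 0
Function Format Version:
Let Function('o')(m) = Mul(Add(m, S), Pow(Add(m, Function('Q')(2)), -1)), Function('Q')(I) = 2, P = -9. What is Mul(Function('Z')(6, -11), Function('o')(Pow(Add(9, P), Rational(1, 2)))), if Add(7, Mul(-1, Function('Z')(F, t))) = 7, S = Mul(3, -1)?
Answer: 0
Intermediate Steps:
S = -3
Function('o')(m) = Mul(Pow(Add(2, m), -1), Add(-3, m)) (Function('o')(m) = Mul(Add(m, -3), Pow(Add(m, 2), -1)) = Mul(Add(-3, m), Pow(Add(2, m), -1)) = Mul(Pow(Add(2, m), -1), Add(-3, m)))
Function('Z')(F, t) = 0 (Function('Z')(F, t) = Add(7, Mul(-1, 7)) = Add(7, -7) = 0)
Mul(Function('Z')(6, -11), Function('o')(Pow(Add(9, P), Rational(1, 2)))) = Mul(0, Mul(Pow(Add(2, Pow(Add(9, -9), Rational(1, 2))), -1), Add(-3, Pow(Add(9, -9), Rational(1, 2))))) = Mul(0, Mul(Pow(Add(2, Pow(0, Rational(1, 2))), -1), Add(-3, Pow(0, Rational(1, 2))))) = Mul(0, Mul(Pow(Add(2, 0), -1), Add(-3, 0))) = Mul(0, Mul(Pow(2, -1), -3)) = Mul(0, Mul(Rational(1, 2), -3)) = Mul(0, Rational(-3, 2)) = 0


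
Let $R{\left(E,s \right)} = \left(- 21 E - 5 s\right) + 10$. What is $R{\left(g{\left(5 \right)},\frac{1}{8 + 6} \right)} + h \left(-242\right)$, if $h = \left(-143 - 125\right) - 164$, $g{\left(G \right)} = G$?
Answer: $\frac{1462281}{14} \approx 1.0445 \cdot 10^{5}$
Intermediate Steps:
$R{\left(E,s \right)} = 10 - 21 E - 5 s$
$h = -432$ ($h = -268 - 164 = -432$)
$R{\left(g{\left(5 \right)},\frac{1}{8 + 6} \right)} + h \left(-242\right) = \left(10 - 105 - \frac{5}{8 + 6}\right) - -104544 = \left(10 - 105 - \frac{5}{14}\right) + 104544 = - \frac{1335}{14} + 104544 = \frac{1462281}{14}$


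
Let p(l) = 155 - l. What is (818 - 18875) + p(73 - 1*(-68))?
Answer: -18043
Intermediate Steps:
(818 - 18875) + p(73 - 1*(-68)) = (818 - 18875) + (155 - (73 - 1*(-68))) = -18057 + (155 - (73 + 68)) = -18057 + (155 - 1*141) = -18057 + (155 - 141) = -18057 + 14 = -18043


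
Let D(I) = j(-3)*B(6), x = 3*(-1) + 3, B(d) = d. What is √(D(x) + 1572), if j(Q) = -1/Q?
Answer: √1574 ≈ 39.674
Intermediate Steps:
x = 0 (x = -3 + 3 = 0)
D(I) = 2 (D(I) = -1/(-3)*6 = -1*(-⅓)*6 = (⅓)*6 = 2)
√(D(x) + 1572) = √(2 + 1572) = √1574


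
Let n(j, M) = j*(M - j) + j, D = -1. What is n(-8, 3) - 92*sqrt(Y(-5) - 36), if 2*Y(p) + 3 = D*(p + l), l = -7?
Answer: -96 - 138*I*sqrt(14) ≈ -96.0 - 516.35*I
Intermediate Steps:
Y(p) = 2 - p/2 (Y(p) = -3/2 + (-(p - 7))/2 = -3/2 + (-(-7 + p))/2 = -3/2 + (7 - p)/2 = -3/2 + (7/2 - p/2) = 2 - p/2)
n(j, M) = j + j*(M - j)
n(-8, 3) - 92*sqrt(Y(-5) - 36) = -8*(1 + 3 - 1*(-8)) - 92*sqrt((2 - 1/2*(-5)) - 36) = -8*(1 + 3 + 8) - 92*sqrt((2 + 5/2) - 36) = -8*12 - 92*sqrt(9/2 - 36) = -96 - 138*I*sqrt(14)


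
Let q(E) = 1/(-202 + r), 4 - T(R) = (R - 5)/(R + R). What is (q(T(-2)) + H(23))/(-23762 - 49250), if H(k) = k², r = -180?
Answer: -202077/27890584 ≈ -0.0072453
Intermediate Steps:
T(R) = 4 - (-5 + R)/(2*R) (T(R) = 4 - (R - 5)/(R + R) = 4 - (-5 + R)/(2*R))
q(E) = -1/382 (q(E) = 1/(-202 - 180) = 1/(-382) = -1/382)
(q(T(-2)) + H(23))/(-23762 - 49250) = (-1/382 + 23²)/(-23762 - 49250) = (-1/382 + 529)/(-73012) = (202077/382)*(-1/73012) = -202077/27890584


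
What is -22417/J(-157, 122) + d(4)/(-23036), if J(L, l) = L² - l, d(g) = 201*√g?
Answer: -263128933/282501986 ≈ -0.93142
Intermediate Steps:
-22417/J(-157, 122) + d(4)/(-23036) = -22417/((-157)² - 1*122) + (201*√4)/(-23036) = -22417/(24649 - 122) + (201*2)*(-1/23036) = -22417/24527 + 402*(-1/23036) = -22417*1/24527 - 201/11518 = -22417/24527 - 201/11518 = -263128933/282501986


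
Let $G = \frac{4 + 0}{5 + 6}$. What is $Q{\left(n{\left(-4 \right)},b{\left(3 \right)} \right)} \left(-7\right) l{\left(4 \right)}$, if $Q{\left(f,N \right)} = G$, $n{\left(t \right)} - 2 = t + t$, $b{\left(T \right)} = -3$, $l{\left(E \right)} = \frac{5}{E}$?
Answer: $- \frac{35}{11} \approx -3.1818$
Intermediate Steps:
$n{\left(t \right)} = 2 + 2 t$ ($n{\left(t \right)} = 2 + \left(t + t\right) = 2 + 2 t$)
$G = \frac{4}{11} \approx 0.36364$
$Q{\left(f,N \right)} = \frac{4}{11}$
$Q{\left(n{\left(-4 \right)},b{\left(3 \right)} \right)} \left(-7\right) l{\left(4 \right)} = \frac{4}{11} \left(-7\right) \frac{5}{4} = - \frac{28 \cdot 5 \cdot \frac{1}{4}}{11} = \left(- \frac{28}{11}\right) \frac{5}{4} = - \frac{35}{11}$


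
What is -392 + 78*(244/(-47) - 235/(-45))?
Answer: -54934/141 ≈ -389.60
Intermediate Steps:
-392 + 78*(244/(-47) - 235/(-45)) = -392 + 78*(244*(-1/47) - 235*(-1/45)) = -392 + 78*(-244/47 + 47/9) = -392 + 78*(13/423) = -392 + 338/141 = -54934/141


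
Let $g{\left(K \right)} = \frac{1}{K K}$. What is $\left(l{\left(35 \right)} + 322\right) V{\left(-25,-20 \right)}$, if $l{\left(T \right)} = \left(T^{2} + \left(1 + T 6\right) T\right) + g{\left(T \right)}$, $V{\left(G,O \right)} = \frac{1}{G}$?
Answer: $- \frac{10941701}{30625} \approx -357.28$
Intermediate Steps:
$g{\left(K \right)} = \frac{1}{K^{2}}$
$l{\left(T \right)} = \frac{1}{T^{2}} + T^{2} + T \left(1 + 6 T\right)$ ($l{\left(T \right)} = \left(T^{2} + \left(1 + T 6\right) T\right) + \frac{1}{T^{2}} = \left(T^{2} + \left(1 + 6 T\right) T\right) + \frac{1}{T^{2}} = \left(T^{2} + T \left(1 + 6 T\right)\right) + \frac{1}{T^{2}} = \frac{1}{T^{2}} + T^{2} + T \left(1 + 6 T\right)$)
$\left(l{\left(35 \right)} + 322\right) V{\left(-25,-20 \right)} = \frac{\left(35 + \frac{1}{1225} + 7 \cdot 35^{2}\right) + 322}{-25} = \left(\left(35 + \frac{1}{1225} + 7 \cdot 1225\right) + 322\right) \left(- \frac{1}{25}\right) = \left(\left(35 + \frac{1}{1225} + 8575\right) + 322\right) \left(- \frac{1}{25}\right) = \left(\frac{10547251}{1225} + 322\right) \left(- \frac{1}{25}\right) = \frac{10941701}{1225} \left(- \frac{1}{25}\right) = - \frac{10941701}{30625}$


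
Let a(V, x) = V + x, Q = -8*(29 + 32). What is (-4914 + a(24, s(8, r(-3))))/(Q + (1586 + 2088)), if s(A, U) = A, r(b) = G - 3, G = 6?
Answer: -2441/1593 ≈ -1.5323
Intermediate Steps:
r(b) = 3 (r(b) = 6 - 3 = 3)
Q = -488 (Q = -8*61 = -488)
(-4914 + a(24, s(8, r(-3))))/(Q + (1586 + 2088)) = (-4914 + (24 + 8))/(-488 + (1586 + 2088)) = (-4914 + 32)/(-488 + 3674) = -4882/3186 = -4882*1/3186 = -2441/1593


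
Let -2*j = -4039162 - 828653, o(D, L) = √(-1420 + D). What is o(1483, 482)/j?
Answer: 2*√7/1622605 ≈ 3.2611e-6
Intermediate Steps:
j = 4867815/2 (j = -(-4039162 - 828653)/2 = -½*(-4867815) = 4867815/2 ≈ 2.4339e+6)
o(1483, 482)/j = √(-1420 + 1483)/(4867815/2) = √63*(2/4867815) = (3*√7)*(2/4867815) = 2*√7/1622605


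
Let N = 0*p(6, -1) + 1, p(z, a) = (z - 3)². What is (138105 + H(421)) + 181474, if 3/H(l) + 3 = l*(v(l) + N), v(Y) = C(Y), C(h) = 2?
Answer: 134223181/420 ≈ 3.1958e+5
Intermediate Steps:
p(z, a) = (-3 + z)²
v(Y) = 2
N = 1 (N = 0*(-3 + 6)² + 1 = 0*3² + 1 = 0*9 + 1 = 0 + 1 = 1)
H(l) = 3/(-3 + 3*l) (H(l) = 3/(-3 + l*(2 + 1)) = 3/(-3 + l*3) = 3/(-3 + 3*l))
(138105 + H(421)) + 181474 = (138105 + 1/(-1 + 421)) + 181474 = (138105 + 1/420) + 181474 = 58004101/420 + 181474 = 134223181/420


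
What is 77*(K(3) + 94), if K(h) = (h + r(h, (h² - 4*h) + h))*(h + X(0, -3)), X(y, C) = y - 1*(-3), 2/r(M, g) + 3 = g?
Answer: 8316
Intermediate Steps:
r(M, g) = 2/(-3 + g)
X(y, C) = 3 + y (X(y, C) = y + 3 = 3 + y)
K(h) = (3 + h)*(h + 2/(-3 + h² - 3*h)) (K(h) = (h + 2/(-3 + ((h² - 4*h) + h)))*(h + (3 + 0)) = (h + 2/(-3 + (h² - 3*h)))*(h + 3) = (h + 2/(-3 + h² - 3*h))*(3 + h) = (3 + h)*(h + 2/(-3 + h² - 3*h)))
77*(K(3) + 94) = 77*((6 + 3⁴ - 12*3² - 7*3)/(-3 + 3² - 3*3) + 94) = 77*((6 + 81 - 12*9 - 21)/(-3 + 9 - 9) + 94) = 77*((6 + 81 - 108 - 21)/(-3) + 94) = 77*(-⅓*(-42) + 94) = 77*(14 + 94) = 77*108 = 8316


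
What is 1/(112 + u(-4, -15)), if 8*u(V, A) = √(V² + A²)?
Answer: 7168/802575 - 8*√241/802575 ≈ 0.0087765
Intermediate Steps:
u(V, A) = √(A² + V²)/8 (u(V, A) = √(V² + A²)/8 = √(A² + V²)/8)
1/(112 + u(-4, -15)) = 1/(112 + √((-15)² + (-4)²)/8) = 1/(112 + √(225 + 16)/8) = 1/(112 + √241/8)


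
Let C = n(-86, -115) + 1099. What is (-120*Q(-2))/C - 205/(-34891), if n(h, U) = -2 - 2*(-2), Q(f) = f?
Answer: 69915/312317 ≈ 0.22386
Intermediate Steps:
n(h, U) = 2 (n(h, U) = -2 + 4 = 2)
C = 1101 (C = 2 + 1099 = 1101)
(-120*Q(-2))/C - 205/(-34891) = -120*(-2)/1101 - 205/(-34891) = 240*(1/1101) - 205*(-1/34891) = 80/367 + 5/851 = 69915/312317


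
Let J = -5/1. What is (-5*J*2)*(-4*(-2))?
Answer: 400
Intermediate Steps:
J = -5 (J = -5*1 = -5)
(-5*J*2)*(-4*(-2)) = (-5*(-5)*2)*(-4*(-2)) = (25*2)*8 = 50*8 = 400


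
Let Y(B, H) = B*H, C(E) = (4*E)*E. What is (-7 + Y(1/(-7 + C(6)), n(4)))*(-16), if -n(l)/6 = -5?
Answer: 14864/137 ≈ 108.50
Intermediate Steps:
C(E) = 4*E²
n(l) = 30 (n(l) = -6*(-5) = 30)
(-7 + Y(1/(-7 + C(6)), n(4)))*(-16) = (-7 + 30/(-7 + 4*6²))*(-16) = (-7 + 30/(-7 + 4*36))*(-16) = (-7 + 30/(-7 + 144))*(-16) = (-7 + 30/137)*(-16) = -929/137*(-16) = 14864/137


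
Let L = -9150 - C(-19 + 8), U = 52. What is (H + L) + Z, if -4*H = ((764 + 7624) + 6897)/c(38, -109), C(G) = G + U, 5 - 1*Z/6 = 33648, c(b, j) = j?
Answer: -92002079/436 ≈ -2.1101e+5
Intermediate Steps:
Z = -201858 (Z = 30 - 6*33648 = 30 - 201888 = -201858)
C(G) = 52 + G (C(G) = G + 52 = 52 + G)
L = -9191 (L = -9150 - (52 + (-19 + 8)) = -9150 - (52 - 11) = -9150 - 1*41 = -9150 - 41 = -9191)
H = 15285/436 (H = -((764 + 7624) + 6897)/(4*(-109)) = -(8388 + 6897)*(-1)/(4*109) = -15285*(-1)/(4*109) = -¼*(-15285/109) = 15285/436 ≈ 35.057)
(H + L) + Z = (15285/436 - 9191) - 201858 = -3991991/436 - 201858 = -92002079/436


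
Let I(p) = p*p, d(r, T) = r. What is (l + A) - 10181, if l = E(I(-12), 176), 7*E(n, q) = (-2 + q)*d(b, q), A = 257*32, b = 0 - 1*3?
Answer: -14221/7 ≈ -2031.6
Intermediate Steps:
b = -3 (b = 0 - 3 = -3)
A = 8224
I(p) = p²
E(n, q) = 6/7 - 3*q/7 (E(n, q) = ((-2 + q)*(-3))/7 = (6 - 3*q)/7 = 6/7 - 3*q/7)
l = -522/7 (l = 6/7 - 3/7*176 = 6/7 - 528/7 = -522/7 ≈ -74.571)
(l + A) - 10181 = (-522/7 + 8224) - 10181 = 57046/7 - 10181 = -14221/7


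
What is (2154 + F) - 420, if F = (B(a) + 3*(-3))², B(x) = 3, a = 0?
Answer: 1770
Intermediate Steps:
F = 36 (F = (3 + 3*(-3))² = (3 - 9)² = (-6)² = 36)
(2154 + F) - 420 = (2154 + 36) - 420 = 2190 - 420 = 1770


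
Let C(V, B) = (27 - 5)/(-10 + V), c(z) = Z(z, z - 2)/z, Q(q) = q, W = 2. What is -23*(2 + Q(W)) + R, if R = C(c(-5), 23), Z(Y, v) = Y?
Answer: -850/9 ≈ -94.444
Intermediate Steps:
c(z) = 1 (c(z) = z/z = 1)
C(V, B) = 22/(-10 + V)
R = -22/9 (R = 22/(-10 + 1) = 22/(-9) = 22*(-1/9) = -22/9 ≈ -2.4444)
-23*(2 + Q(W)) + R = -23*(2 + 2) - 22/9 = -23*4 - 22/9 = -92 - 22/9 = -850/9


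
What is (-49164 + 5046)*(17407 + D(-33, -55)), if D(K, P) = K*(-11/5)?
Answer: -3855824964/5 ≈ -7.7117e+8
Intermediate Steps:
D(K, P) = -11*K/5 (D(K, P) = K*(-11*⅕) = K*(-11/5) = -11*K/5)
(-49164 + 5046)*(17407 + D(-33, -55)) = (-49164 + 5046)*(17407 - 11/5*(-33)) = -44118*(17407 + 363/5) = -44118*87398/5 = -3855824964/5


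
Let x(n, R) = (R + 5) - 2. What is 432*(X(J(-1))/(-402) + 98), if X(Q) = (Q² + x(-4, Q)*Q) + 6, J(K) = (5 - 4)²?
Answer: 2835720/67 ≈ 42324.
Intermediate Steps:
J(K) = 1 (J(K) = 1² = 1)
x(n, R) = 3 + R (x(n, R) = (5 + R) - 2 = 3 + R)
X(Q) = 6 + Q² + Q*(3 + Q) (X(Q) = (Q² + (3 + Q)*Q) + 6 = (Q² + Q*(3 + Q)) + 6 = 6 + Q² + Q*(3 + Q))
432*(X(J(-1))/(-402) + 98) = 432*((6 + 1² + 1*(3 + 1))/(-402) + 98) = 432*((6 + 1 + 1*4)*(-1/402) + 98) = 432*((6 + 1 + 4)*(-1/402) + 98) = 432*(11*(-1/402) + 98) = 432*(-11/402 + 98) = 432*(39385/402) = 2835720/67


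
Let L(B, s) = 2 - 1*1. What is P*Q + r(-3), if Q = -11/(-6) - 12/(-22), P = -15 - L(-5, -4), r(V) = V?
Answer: -1355/33 ≈ -41.061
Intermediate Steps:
L(B, s) = 1 (L(B, s) = 2 - 1 = 1)
P = -16 (P = -15 - 1*1 = -15 - 1 = -16)
Q = 157/66 (Q = -11*(-⅙) - 12*(-1/22) = 11/6 + 6/11 = 157/66 ≈ 2.3788)
P*Q + r(-3) = -16*157/66 - 3 = -1256/33 - 3 = -1355/33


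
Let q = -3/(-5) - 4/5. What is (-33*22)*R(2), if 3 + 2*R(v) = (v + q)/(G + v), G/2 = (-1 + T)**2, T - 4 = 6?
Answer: 889713/820 ≈ 1085.0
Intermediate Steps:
T = 10 (T = 4 + 6 = 10)
G = 162 (G = 2*(-1 + 10)**2 = 2*9**2 = 2*81 = 162)
q = -1/5 (q = -3*(-1/5) - 4*1/5 = 3/5 - 4/5 = -1/5 ≈ -0.20000)
R(v) = -3/2 + (-1/5 + v)/(2*(162 + v)) (R(v) = -3/2 + ((v - 1/5)/(162 + v))/2 = -3/2 + ((-1/5 + v)/(162 + v))/2 = -3/2 + (-1/5 + v)/(2*(162 + v)))
(-33*22)*R(2) = (-33*22)*((-2431/10 - 1*2)/(162 + 2)) = -726*(-2431/10 - 2)/164 = -363*(-2451)/(82*10) = -726*(-2451/1640) = 889713/820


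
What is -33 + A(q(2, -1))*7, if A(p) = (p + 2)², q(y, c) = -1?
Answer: -26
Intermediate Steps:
A(p) = (2 + p)²
-33 + A(q(2, -1))*7 = -33 + (2 - 1)²*7 = -33 + 1²*7 = -33 + 1*7 = -33 + 7 = -26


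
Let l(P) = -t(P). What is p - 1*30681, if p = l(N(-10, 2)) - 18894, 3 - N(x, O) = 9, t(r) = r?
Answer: -49569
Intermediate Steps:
N(x, O) = -6 (N(x, O) = 3 - 1*9 = 3 - 9 = -6)
l(P) = -P
p = -18888 (p = -1*(-6) - 18894 = 6 - 18894 = -18888)
p - 1*30681 = -18888 - 1*30681 = -18888 - 30681 = -49569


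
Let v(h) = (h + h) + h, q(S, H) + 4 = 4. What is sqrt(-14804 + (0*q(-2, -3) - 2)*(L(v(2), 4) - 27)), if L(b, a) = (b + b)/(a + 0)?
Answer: 2*I*sqrt(3689) ≈ 121.47*I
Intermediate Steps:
q(S, H) = 0 (q(S, H) = -4 + 4 = 0)
v(h) = 3*h (v(h) = 2*h + h = 3*h)
L(b, a) = 2*b/a (L(b, a) = (2*b)/a = 2*b/a)
sqrt(-14804 + (0*q(-2, -3) - 2)*(L(v(2), 4) - 27)) = sqrt(-14804 + (0*0 - 2)*(2*(3*2)/4 - 27)) = sqrt(-14804 + (0 - 2)*(2*6*(1/4) - 27)) = sqrt(-14804 - 2*(3 - 27)) = sqrt(-14804 - 2*(-24)) = sqrt(-14804 + 48) = sqrt(-14756) = 2*I*sqrt(3689)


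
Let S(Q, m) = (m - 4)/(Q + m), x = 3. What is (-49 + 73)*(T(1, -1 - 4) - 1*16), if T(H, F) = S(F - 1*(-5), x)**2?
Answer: -1144/3 ≈ -381.33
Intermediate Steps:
S(Q, m) = (-4 + m)/(Q + m)
T(H, F) = (8 + F)**(-2) (T(H, F) = ((-4 + 3)/((F - 1*(-5)) + 3))**2 = (-1/((F + 5) + 3))**2 = (-1/((5 + F) + 3))**2 = (-1/(8 + F))**2 = (8 + F)**(-2))
(-49 + 73)*(T(1, -1 - 4) - 1*16) = (-49 + 73)*((8 + (-1 - 4))**(-2) - 1*16) = 24*((8 - 5)**(-2) - 16) = 24*(3**(-2) - 16) = 24*(1/9 - 16) = 24*(-143/9) = -1144/3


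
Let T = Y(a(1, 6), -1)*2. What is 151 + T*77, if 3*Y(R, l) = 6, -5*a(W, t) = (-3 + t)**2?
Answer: 459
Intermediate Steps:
a(W, t) = -(-3 + t)**2/5
Y(R, l) = 2 (Y(R, l) = (1/3)*6 = 2)
T = 4 (T = 2*2 = 4)
151 + T*77 = 151 + 4*77 = 151 + 308 = 459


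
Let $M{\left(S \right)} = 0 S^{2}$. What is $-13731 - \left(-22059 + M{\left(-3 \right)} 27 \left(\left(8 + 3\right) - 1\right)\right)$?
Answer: $8328$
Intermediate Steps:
$M{\left(S \right)} = 0$
$-13731 - \left(-22059 + M{\left(-3 \right)} 27 \left(\left(8 + 3\right) - 1\right)\right) = -13731 - \left(-22059 + 0 \cdot 27 \left(\left(8 + 3\right) - 1\right)\right) = -13731 - \left(-22059 + 0 \left(11 - 1\right)\right) = -13731 - \left(-22059 + 0 \cdot 10\right) = -13731 - \left(-22059 + 0\right) = -13731 - -22059 = -13731 + 22059 = 8328$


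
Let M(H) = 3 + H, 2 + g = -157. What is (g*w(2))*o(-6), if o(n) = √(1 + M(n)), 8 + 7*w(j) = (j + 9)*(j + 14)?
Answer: -3816*I*√2 ≈ -5396.6*I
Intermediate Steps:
w(j) = -8/7 + (9 + j)*(14 + j)/7 (w(j) = -8/7 + ((j + 9)*(j + 14))/7 = -8/7 + ((9 + j)*(14 + j))/7 = -8/7 + (9 + j)*(14 + j)/7)
g = -159 (g = -2 - 157 = -159)
o(n) = √(4 + n) (o(n) = √(1 + (3 + n)) = √(4 + n))
(g*w(2))*o(-6) = (-159*(118/7 + (⅐)*2² + (23/7)*2))*√(4 - 6) = (-159*(118/7 + (⅐)*4 + 46/7))*√(-2) = (-159*(118/7 + 4/7 + 46/7))*(I*√2) = (-159*24)*(I*√2) = -3816*I*√2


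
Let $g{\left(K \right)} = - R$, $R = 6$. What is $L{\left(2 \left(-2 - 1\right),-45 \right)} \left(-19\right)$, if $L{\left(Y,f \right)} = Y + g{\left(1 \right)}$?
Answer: $228$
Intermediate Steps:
$g{\left(K \right)} = -6$ ($g{\left(K \right)} = \left(-1\right) 6 = -6$)
$L{\left(Y,f \right)} = -6 + Y$ ($L{\left(Y,f \right)} = Y - 6 = -6 + Y$)
$L{\left(2 \left(-2 - 1\right),-45 \right)} \left(-19\right) = \left(-6 + 2 \left(-2 - 1\right)\right) \left(-19\right) = \left(-6 + 2 \left(-3\right)\right) \left(-19\right) = \left(-6 - 6\right) \left(-19\right) = \left(-12\right) \left(-19\right) = 228$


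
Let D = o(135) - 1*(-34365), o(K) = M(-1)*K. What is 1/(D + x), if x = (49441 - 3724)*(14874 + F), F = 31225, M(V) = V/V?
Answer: 1/2107542483 ≈ 4.7449e-10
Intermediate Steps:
M(V) = 1
o(K) = K (o(K) = 1*K = K)
x = 2107507983 (x = (49441 - 3724)*(14874 + 31225) = 45717*46099 = 2107507983)
D = 34500 (D = 135 - 1*(-34365) = 135 + 34365 = 34500)
1/(D + x) = 1/(34500 + 2107507983) = 1/2107542483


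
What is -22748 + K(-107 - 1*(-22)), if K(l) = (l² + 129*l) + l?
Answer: -26573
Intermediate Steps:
K(l) = l² + 130*l
-22748 + K(-107 - 1*(-22)) = -22748 + (-107 - 1*(-22))*(130 + (-107 - 1*(-22))) = -22748 + (-107 + 22)*(130 + (-107 + 22)) = -22748 - 85*(130 - 85) = -22748 - 85*45 = -22748 - 3825 = -26573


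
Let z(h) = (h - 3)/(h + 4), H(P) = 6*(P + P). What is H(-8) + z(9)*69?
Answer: -834/13 ≈ -64.154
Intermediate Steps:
H(P) = 12*P (H(P) = 6*(2*P) = 12*P)
z(h) = (-3 + h)/(4 + h)
H(-8) + z(9)*69 = 12*(-8) + ((-3 + 9)/(4 + 9))*69 = -96 + (6/13)*69 = -96 + 414/13 = -834/13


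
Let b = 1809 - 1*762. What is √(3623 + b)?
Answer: √4670 ≈ 68.337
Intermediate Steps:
b = 1047 (b = 1809 - 762 = 1047)
√(3623 + b) = √(3623 + 1047) = √4670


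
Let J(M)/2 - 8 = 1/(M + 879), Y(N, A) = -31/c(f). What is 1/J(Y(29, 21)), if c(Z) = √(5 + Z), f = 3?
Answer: 3090523/49455401 - 31*√2/395643208 ≈ 0.062491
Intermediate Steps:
Y(N, A) = -31*√2/4 (Y(N, A) = -31/√(5 + 3) = -31*√2/4)
J(M) = 16 + 2/(879 + M) (J(M) = 16 + 2/(M + 879) = 16 + 2/(879 + M))
1/J(Y(29, 21)) = 1/(2*(7033 + 8*(-31*√2/4))/(879 - 31*√2/4)) = 1/(2*(7033 - 62*√2)/(879 - 31*√2/4)) = (879 - 31*√2/4)/(2*(7033 - 62*√2))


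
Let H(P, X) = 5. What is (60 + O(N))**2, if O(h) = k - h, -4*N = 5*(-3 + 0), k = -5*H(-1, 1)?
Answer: 15625/16 ≈ 976.56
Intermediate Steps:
k = -25 (k = -5*5 = -25)
N = 15/4 (N = -5*(-3 + 0)/4 = -5*(-3)/4 = -1/4*(-15) = 15/4 ≈ 3.7500)
O(h) = -25 - h
(60 + O(N))**2 = (60 + (-25 - 1*15/4))**2 = (60 + (-25 - 15/4))**2 = (60 - 115/4)**2 = (125/4)**2 = 15625/16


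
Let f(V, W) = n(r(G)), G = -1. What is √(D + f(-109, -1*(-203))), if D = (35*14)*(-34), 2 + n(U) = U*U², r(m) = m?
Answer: I*√16663 ≈ 129.09*I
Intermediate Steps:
n(U) = -2 + U³ (n(U) = -2 + U*U² = -2 + U³)
f(V, W) = -3 (f(V, W) = -2 + (-1)³ = -2 - 1 = -3)
D = -16660 (D = 490*(-34) = -16660)
√(D + f(-109, -1*(-203))) = √(-16660 - 3) = √(-16663) = I*√16663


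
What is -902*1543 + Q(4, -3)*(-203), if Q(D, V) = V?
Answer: -1391177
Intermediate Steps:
-902*1543 + Q(4, -3)*(-203) = -902*1543 - 3*(-203) = -1391786 + 609 = -1391177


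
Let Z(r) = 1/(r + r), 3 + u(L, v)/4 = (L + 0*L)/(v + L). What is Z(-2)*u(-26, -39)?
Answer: 13/5 ≈ 2.6000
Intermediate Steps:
u(L, v) = -12 + 4*L/(L + v) (u(L, v) = -12 + 4*((L + 0*L)/(v + L)) = -12 + 4*((L + 0)/(L + v)) = -12 + 4*(L/(L + v)) = -12 + 4*L/(L + v))
Z(r) = 1/(2*r)
Z(-2)*u(-26, -39) = ((1/2)/(-2))*(4*(-3*(-39) - 2*(-26))/(-26 - 39)) = ((1/2)*(-1/2))*(4*(117 + 52)/(-65)) = -(-1)*169/65 = -1/4*(-52/5) = 13/5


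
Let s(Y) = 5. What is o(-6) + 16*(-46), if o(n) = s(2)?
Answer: -731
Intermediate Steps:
o(n) = 5
o(-6) + 16*(-46) = 5 + 16*(-46) = 5 - 736 = -731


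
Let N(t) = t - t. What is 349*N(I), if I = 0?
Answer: 0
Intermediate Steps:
N(t) = 0
349*N(I) = 349*0 = 0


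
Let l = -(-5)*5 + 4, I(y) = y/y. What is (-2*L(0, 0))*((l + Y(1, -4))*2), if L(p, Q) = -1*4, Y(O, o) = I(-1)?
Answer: 480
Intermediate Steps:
I(y) = 1
Y(O, o) = 1
L(p, Q) = -4
l = 29 (l = -5*(-5) + 4 = 25 + 4 = 29)
(-2*L(0, 0))*((l + Y(1, -4))*2) = (-2*(-4))*((29 + 1)*2) = 8*(30*2) = 8*60 = 480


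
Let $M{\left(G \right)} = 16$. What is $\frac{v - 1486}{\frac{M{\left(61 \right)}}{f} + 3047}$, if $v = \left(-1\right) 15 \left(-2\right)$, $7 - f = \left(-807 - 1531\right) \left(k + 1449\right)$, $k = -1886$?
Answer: $- \frac{1487593744}{3113116837} \approx -0.47785$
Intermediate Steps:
$f = -1021699$ ($f = 7 - \left(-807 - 1531\right) \left(-1886 + 1449\right) = 7 - \left(-2338\right) \left(-437\right) = 7 - 1021706 = -1021699$)
$v = 30$ ($v = \left(-15\right) \left(-2\right) = 30$)
$\frac{v - 1486}{\frac{M{\left(61 \right)}}{f} + 3047} = \frac{30 - 1486}{\frac{16}{-1021699} + 3047} = - \frac{1456}{16 \left(- \frac{1}{1021699}\right) + 3047} = - \frac{1456}{- \frac{16}{1021699} + 3047} = - \frac{1456}{\frac{3113116837}{1021699}} = \left(-1456\right) \frac{1021699}{3113116837} = - \frac{1487593744}{3113116837}$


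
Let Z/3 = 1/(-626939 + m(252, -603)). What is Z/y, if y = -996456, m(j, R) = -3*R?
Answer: 1/207638179760 ≈ 4.8161e-12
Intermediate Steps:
Z = -3/625130 (Z = 3/(-626939 - 3*(-603)) = 3/(-626939 + 1809) = 3/(-625130) = 3*(-1/625130) = -3/625130 ≈ -4.7990e-6)
Z/y = -3/625130/(-996456) = -3/625130*(-1/996456) = 1/207638179760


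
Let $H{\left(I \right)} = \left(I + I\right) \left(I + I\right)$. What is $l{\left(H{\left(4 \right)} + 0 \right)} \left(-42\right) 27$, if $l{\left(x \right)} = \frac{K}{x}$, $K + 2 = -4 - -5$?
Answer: $\frac{567}{32} \approx 17.719$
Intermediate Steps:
$K = -1$ ($K = -2 - -1 = -2 + \left(-4 + 5\right) = -2 + 1 = -1$)
$H{\left(I \right)} = 4 I^{2}$ ($H{\left(I \right)} = 2 I 2 I = 4 I^{2}$)
$l{\left(x \right)} = - \frac{1}{x}$
$l{\left(H{\left(4 \right)} + 0 \right)} \left(-42\right) 27 = - \frac{1}{4 \cdot 4^{2} + 0} \left(-42\right) 27 = - \frac{1}{4 \cdot 16 + 0} \left(-42\right) 27 = - \frac{1}{64 + 0} \left(-42\right) 27 = - \frac{1}{64} \left(-42\right) 27 = \left(-1\right) \frac{1}{64} \left(-42\right) 27 = \left(- \frac{1}{64}\right) \left(-42\right) 27 = \frac{21}{32} \cdot 27 = \frac{567}{32}$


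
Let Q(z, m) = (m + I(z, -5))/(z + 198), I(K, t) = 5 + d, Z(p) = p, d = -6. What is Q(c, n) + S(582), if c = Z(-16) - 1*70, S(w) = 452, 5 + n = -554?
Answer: 447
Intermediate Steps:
n = -559 (n = -5 - 554 = -559)
I(K, t) = -1 (I(K, t) = 5 - 6 = -1)
c = -86 (c = -16 - 1*70 = -16 - 70 = -86)
Q(z, m) = (-1 + m)/(198 + z) (Q(z, m) = (m - 1)/(z + 198) = (-1 + m)/(198 + z))
Q(c, n) + S(582) = (-1 - 559)/(198 - 86) + 452 = -560/112 + 452 = (1/112)*(-560) + 452 = -5 + 452 = 447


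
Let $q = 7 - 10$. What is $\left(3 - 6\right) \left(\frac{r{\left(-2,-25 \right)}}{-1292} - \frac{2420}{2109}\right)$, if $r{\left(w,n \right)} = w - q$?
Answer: $\frac{164671}{47804} \approx 3.4447$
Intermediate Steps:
$q = -3$
$r{\left(w,n \right)} = 3 + w$ ($r{\left(w,n \right)} = w - -3 = w + 3 = 3 + w$)
$\left(3 - 6\right) \left(\frac{r{\left(-2,-25 \right)}}{-1292} - \frac{2420}{2109}\right) = \left(3 - 6\right) \left(\frac{3 - 2}{-1292} - \frac{2420}{2109}\right) = \left(3 - 6\right) \left(1 \left(- \frac{1}{1292}\right) - \frac{2420}{2109}\right) = - 3 \left(- \frac{1}{1292} - \frac{2420}{2109}\right) = \left(-3\right) \left(- \frac{164671}{143412}\right) = \frac{164671}{47804}$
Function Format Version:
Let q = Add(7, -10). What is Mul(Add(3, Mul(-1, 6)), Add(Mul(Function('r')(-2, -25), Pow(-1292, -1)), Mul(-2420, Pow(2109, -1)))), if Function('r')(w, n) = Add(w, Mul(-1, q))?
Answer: Rational(164671, 47804) ≈ 3.4447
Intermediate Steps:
q = -3
Function('r')(w, n) = Add(3, w) (Function('r')(w, n) = Add(w, Mul(-1, -3)) = Add(w, 3) = Add(3, w))
Mul(Add(3, Mul(-1, 6)), Add(Mul(Function('r')(-2, -25), Pow(-1292, -1)), Mul(-2420, Pow(2109, -1)))) = Mul(Add(3, Mul(-1, 6)), Add(Mul(Add(3, -2), Pow(-1292, -1)), Mul(-2420, Pow(2109, -1)))) = Mul(Add(3, -6), Add(Mul(1, Rational(-1, 1292)), Mul(-2420, Rational(1, 2109)))) = Mul(-3, Add(Rational(-1, 1292), Rational(-2420, 2109))) = Mul(-3, Rational(-164671, 143412)) = Rational(164671, 47804)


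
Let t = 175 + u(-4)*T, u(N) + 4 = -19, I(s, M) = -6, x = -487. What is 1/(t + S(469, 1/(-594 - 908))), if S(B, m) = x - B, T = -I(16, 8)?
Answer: -1/919 ≈ -0.0010881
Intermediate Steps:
u(N) = -23 (u(N) = -4 - 19 = -23)
T = 6 (T = -1*(-6) = 6)
S(B, m) = -487 - B
t = 37 (t = 175 - 23*6 = 175 - 138 = 37)
1/(t + S(469, 1/(-594 - 908))) = 1/(37 + (-487 - 1*469)) = 1/(37 + (-487 - 469)) = 1/(37 - 956) = 1/(-919) = -1/919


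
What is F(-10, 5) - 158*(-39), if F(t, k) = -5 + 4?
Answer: 6161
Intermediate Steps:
F(t, k) = -1
F(-10, 5) - 158*(-39) = -1 - 158*(-39) = -1 + 6162 = 6161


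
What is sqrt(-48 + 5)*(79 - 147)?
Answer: -68*I*sqrt(43) ≈ -445.91*I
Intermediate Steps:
sqrt(-48 + 5)*(79 - 147) = sqrt(-43)*(-68) = (I*sqrt(43))*(-68) = -68*I*sqrt(43)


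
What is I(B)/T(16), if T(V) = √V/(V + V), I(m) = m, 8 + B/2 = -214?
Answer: -3552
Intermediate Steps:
B = -444 (B = -16 + 2*(-214) = -16 - 428 = -444)
T(V) = 1/(2*√V) (T(V) = √V/((2*V)) = (1/(2*V))*√V = 1/(2*√V))
I(B)/T(16) = -444/(1/(2*√16)) = -444/((½)*(¼)) = -444/⅛ = -444*8 = -3552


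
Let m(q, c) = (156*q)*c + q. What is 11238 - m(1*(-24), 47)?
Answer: 187230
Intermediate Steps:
m(q, c) = q + 156*c*q (m(q, c) = 156*c*q + q = q + 156*c*q)
11238 - m(1*(-24), 47) = 11238 - 1*(-24)*(1 + 156*47) = 11238 - (-24)*(1 + 7332) = 11238 - (-24)*7333 = 11238 - 1*(-175992) = 11238 + 175992 = 187230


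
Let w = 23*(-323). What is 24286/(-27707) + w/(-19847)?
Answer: -276168939/549900829 ≈ -0.50222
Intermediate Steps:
w = -7429
24286/(-27707) + w/(-19847) = 24286/(-27707) - 7429/(-19847) = 24286*(-1/27707) - 7429*(-1/19847) = -24286/27707 + 7429/19847 = -276168939/549900829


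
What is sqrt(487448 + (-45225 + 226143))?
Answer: sqrt(668366) ≈ 817.54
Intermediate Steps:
sqrt(487448 + (-45225 + 226143)) = sqrt(487448 + 180918) = sqrt(668366)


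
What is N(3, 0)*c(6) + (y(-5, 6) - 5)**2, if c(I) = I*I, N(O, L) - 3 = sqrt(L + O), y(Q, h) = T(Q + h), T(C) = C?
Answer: 124 + 36*sqrt(3) ≈ 186.35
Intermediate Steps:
y(Q, h) = Q + h
N(O, L) = 3 + sqrt(L + O)
c(I) = I**2
N(3, 0)*c(6) + (y(-5, 6) - 5)**2 = (3 + sqrt(0 + 3))*6**2 + ((-5 + 6) - 5)**2 = (3 + sqrt(3))*36 + (1 - 5)**2 = (108 + 36*sqrt(3)) + (-4)**2 = (108 + 36*sqrt(3)) + 16 = 124 + 36*sqrt(3)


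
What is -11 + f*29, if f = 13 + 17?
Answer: 859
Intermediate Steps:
f = 30
-11 + f*29 = -11 + 30*29 = -11 + 870 = 859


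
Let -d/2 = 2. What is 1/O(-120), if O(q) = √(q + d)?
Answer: -I*√31/62 ≈ -0.089803*I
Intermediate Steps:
d = -4 (d = -2*2 = -4)
O(q) = √(-4 + q) (O(q) = √(q - 4) = √(-4 + q))
1/O(-120) = 1/(√(-4 - 120)) = 1/(√(-124)) = 1/(2*I*√31) = -I*√31/62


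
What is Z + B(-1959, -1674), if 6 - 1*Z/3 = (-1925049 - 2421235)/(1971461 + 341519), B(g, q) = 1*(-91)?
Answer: -38952172/578245 ≈ -67.363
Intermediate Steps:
B(g, q) = -91
Z = 13668123/578245 (Z = 18 - 3*(-1925049 - 2421235)/(1971461 + 341519) = 18 - (-13038852)/2312980 = 18 - 3*(-1086571/578245) = 18 + 3259713/578245 = 13668123/578245 ≈ 23.637)
Z + B(-1959, -1674) = 13668123/578245 - 91 = -38952172/578245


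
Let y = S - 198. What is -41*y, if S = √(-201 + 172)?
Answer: 8118 - 41*I*√29 ≈ 8118.0 - 220.79*I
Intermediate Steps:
S = I*√29 (S = √(-29) = I*√29 ≈ 5.3852*I)
y = -198 + I*√29 (y = I*√29 - 198 = -198 + I*√29 ≈ -198.0 + 5.3852*I)
-41*y = -41*(-198 + I*√29) = 8118 - 41*I*√29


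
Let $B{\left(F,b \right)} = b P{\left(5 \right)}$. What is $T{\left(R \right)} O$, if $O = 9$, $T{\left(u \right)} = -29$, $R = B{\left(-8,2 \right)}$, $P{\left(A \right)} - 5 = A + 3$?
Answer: $-261$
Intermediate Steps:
$P{\left(A \right)} = 8 + A$ ($P{\left(A \right)} = 5 + \left(A + 3\right) = 5 + \left(3 + A\right) = 8 + A$)
$B{\left(F,b \right)} = 13 b$ ($B{\left(F,b \right)} = b \left(8 + 5\right) = b 13 = 13 b$)
$R = 26$ ($R = 13 \cdot 2 = 26$)
$T{\left(R \right)} O = \left(-29\right) 9 = -261$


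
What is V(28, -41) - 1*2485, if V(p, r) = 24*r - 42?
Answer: -3511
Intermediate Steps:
V(p, r) = -42 + 24*r
V(28, -41) - 1*2485 = (-42 + 24*(-41)) - 1*2485 = (-42 - 984) - 2485 = -1026 - 2485 = -3511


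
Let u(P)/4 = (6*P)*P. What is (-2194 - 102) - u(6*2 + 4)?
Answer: -8440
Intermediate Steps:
u(P) = 24*P**2 (u(P) = 4*((6*P)*P) = 4*(6*P**2) = 24*P**2)
(-2194 - 102) - u(6*2 + 4) = (-2194 - 102) - 24*(6*2 + 4)**2 = -2296 - 24*(12 + 4)**2 = -2296 - 24*16**2 = -2296 - 24*256 = -2296 - 1*6144 = -2296 - 6144 = -8440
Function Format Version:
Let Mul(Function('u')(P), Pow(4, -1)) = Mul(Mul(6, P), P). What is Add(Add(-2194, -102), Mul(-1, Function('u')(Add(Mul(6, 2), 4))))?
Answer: -8440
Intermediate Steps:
Function('u')(P) = Mul(24, Pow(P, 2)) (Function('u')(P) = Mul(4, Mul(Mul(6, P), P)) = Mul(4, Mul(6, Pow(P, 2))) = Mul(24, Pow(P, 2)))
Add(Add(-2194, -102), Mul(-1, Function('u')(Add(Mul(6, 2), 4)))) = Add(Add(-2194, -102), Mul(-1, Mul(24, Pow(Add(Mul(6, 2), 4), 2)))) = Add(-2296, Mul(-1, Mul(24, Pow(Add(12, 4), 2)))) = Add(-2296, Mul(-1, Mul(24, Pow(16, 2)))) = Add(-2296, Mul(-1, Mul(24, 256))) = Add(-2296, Mul(-1, 6144)) = Add(-2296, -6144) = -8440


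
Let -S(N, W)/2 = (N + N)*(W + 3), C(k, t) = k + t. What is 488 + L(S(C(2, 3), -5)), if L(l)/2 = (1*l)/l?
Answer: 490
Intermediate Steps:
S(N, W) = -4*N*(3 + W) (S(N, W) = -2*(N + N)*(W + 3) = -2*2*N*(3 + W) = -4*N*(3 + W))
L(l) = 2 (L(l) = 2*((1*l)/l) = 2*(l/l) = 2*1 = 2)
488 + L(S(C(2, 3), -5)) = 488 + 2 = 490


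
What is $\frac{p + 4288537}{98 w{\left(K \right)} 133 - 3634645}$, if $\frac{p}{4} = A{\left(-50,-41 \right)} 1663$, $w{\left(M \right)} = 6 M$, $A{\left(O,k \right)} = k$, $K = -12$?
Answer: $- \frac{4015805}{4573093} \approx -0.87814$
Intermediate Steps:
$p = -272732$ ($p = 4 \left(\left(-41\right) 1663\right) = 4 \left(-68183\right) = -272732$)
$\frac{p + 4288537}{98 w{\left(K \right)} 133 - 3634645} = \frac{-272732 + 4288537}{98 \cdot 6 \left(-12\right) 133 - 3634645} = \frac{4015805}{98 \left(-72\right) 133 - 3634645} = \frac{4015805}{\left(-7056\right) 133 - 3634645} = \frac{4015805}{-938448 - 3634645} = \frac{4015805}{-4573093} = 4015805 \left(- \frac{1}{4573093}\right) = - \frac{4015805}{4573093}$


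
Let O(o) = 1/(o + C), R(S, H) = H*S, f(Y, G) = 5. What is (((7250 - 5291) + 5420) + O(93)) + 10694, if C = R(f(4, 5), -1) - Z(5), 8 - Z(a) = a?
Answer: 1536206/85 ≈ 18073.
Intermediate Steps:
Z(a) = 8 - a
C = -8 (C = -1*5 - (8 - 1*5) = -5 - (8 - 5) = -5 - 1*3 = -5 - 3 = -8)
O(o) = 1/(-8 + o) (O(o) = 1/(o - 8) = 1/(-8 + o))
(((7250 - 5291) + 5420) + O(93)) + 10694 = (((7250 - 5291) + 5420) + 1/(-8 + 93)) + 10694 = ((1959 + 5420) + 1/85) + 10694 = (7379 + 1/85) + 10694 = 627216/85 + 10694 = 1536206/85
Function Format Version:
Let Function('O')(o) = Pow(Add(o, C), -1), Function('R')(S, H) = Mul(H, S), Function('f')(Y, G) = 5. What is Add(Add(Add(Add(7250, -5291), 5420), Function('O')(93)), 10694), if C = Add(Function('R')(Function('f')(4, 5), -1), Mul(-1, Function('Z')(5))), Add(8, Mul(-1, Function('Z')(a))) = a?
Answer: Rational(1536206, 85) ≈ 18073.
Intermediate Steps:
Function('Z')(a) = Add(8, Mul(-1, a))
C = -8 (C = Add(Mul(-1, 5), Mul(-1, Add(8, Mul(-1, 5)))) = Add(-5, Mul(-1, Add(8, -5))) = Add(-5, Mul(-1, 3)) = Add(-5, -3) = -8)
Function('O')(o) = Pow(Add(-8, o), -1) (Function('O')(o) = Pow(Add(o, -8), -1) = Pow(Add(-8, o), -1))
Add(Add(Add(Add(7250, -5291), 5420), Function('O')(93)), 10694) = Add(Add(Add(Add(7250, -5291), 5420), Pow(Add(-8, 93), -1)), 10694) = Add(Add(Add(1959, 5420), Pow(85, -1)), 10694) = Add(Add(7379, Rational(1, 85)), 10694) = Add(Rational(627216, 85), 10694) = Rational(1536206, 85)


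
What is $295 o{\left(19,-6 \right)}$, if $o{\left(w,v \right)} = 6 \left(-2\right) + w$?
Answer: $2065$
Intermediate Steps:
$o{\left(w,v \right)} = -12 + w$
$295 o{\left(19,-6 \right)} = 295 \left(-12 + 19\right) = 295 \cdot 7 = 2065$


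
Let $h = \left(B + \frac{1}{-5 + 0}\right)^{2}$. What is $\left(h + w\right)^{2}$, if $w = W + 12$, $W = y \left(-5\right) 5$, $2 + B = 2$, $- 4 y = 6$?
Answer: $\frac{6135529}{2500} \approx 2454.2$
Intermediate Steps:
$y = - \frac{3}{2}$ ($y = \left(- \frac{1}{4}\right) 6 = - \frac{3}{2} \approx -1.5$)
$B = 0$ ($B = -2 + 2 = 0$)
$W = \frac{75}{2}$ ($W = \left(- \frac{3}{2}\right) \left(-5\right) 5 = \frac{15}{2} \cdot 5 = \frac{75}{2} \approx 37.5$)
$h = \frac{1}{25}$ ($h = \left(0 + \frac{1}{-5 + 0}\right)^{2} = \left(0 + \frac{1}{-5}\right)^{2} = \left(0 - \frac{1}{5}\right)^{2} = \left(- \frac{1}{5}\right)^{2} = \frac{1}{25} \approx 0.04$)
$w = \frac{99}{2}$ ($w = \frac{75}{2} + 12 = \frac{99}{2} \approx 49.5$)
$\left(h + w\right)^{2} = \left(\frac{1}{25} + \frac{99}{2}\right)^{2} = \left(\frac{2477}{50}\right)^{2} = \frac{6135529}{2500}$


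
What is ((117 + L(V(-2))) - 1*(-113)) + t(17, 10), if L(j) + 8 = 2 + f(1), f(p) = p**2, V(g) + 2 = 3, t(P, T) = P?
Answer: 242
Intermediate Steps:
V(g) = 1 (V(g) = -2 + 3 = 1)
L(j) = -5 (L(j) = -8 + (2 + 1**2) = -8 + (2 + 1) = -8 + 3 = -5)
((117 + L(V(-2))) - 1*(-113)) + t(17, 10) = ((117 - 5) - 1*(-113)) + 17 = (112 + 113) + 17 = 225 + 17 = 242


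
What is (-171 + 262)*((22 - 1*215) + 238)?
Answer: 4095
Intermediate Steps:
(-171 + 262)*((22 - 1*215) + 238) = 91*((22 - 215) + 238) = 91*(-193 + 238) = 91*45 = 4095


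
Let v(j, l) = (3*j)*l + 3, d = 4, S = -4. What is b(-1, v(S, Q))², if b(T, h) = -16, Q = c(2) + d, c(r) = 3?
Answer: 256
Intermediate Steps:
Q = 7 (Q = 3 + 4 = 7)
v(j, l) = 3 + 3*j*l (v(j, l) = 3*j*l + 3 = 3 + 3*j*l)
b(-1, v(S, Q))² = (-16)² = 256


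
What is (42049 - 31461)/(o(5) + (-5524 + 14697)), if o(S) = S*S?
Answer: 5294/4599 ≈ 1.1511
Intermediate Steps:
o(S) = S²
(42049 - 31461)/(o(5) + (-5524 + 14697)) = (42049 - 31461)/(5² + (-5524 + 14697)) = 10588/(25 + 9173) = 10588/9198 = 10588*(1/9198) = 5294/4599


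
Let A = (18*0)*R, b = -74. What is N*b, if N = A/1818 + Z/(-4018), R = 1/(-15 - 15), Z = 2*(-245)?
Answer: -370/41 ≈ -9.0244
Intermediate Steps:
Z = -490
R = -1/30 (R = 1/(-30) = -1/30 ≈ -0.033333)
A = 0 (A = (18*0)*(-1/30) = 0*(-1/30) = 0)
N = 5/41 (N = 0/1818 - 490/(-4018) = 0*(1/1818) - 490*(-1/4018) = 0 + 5/41 = 5/41 ≈ 0.12195)
N*b = (5/41)*(-74) = -370/41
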